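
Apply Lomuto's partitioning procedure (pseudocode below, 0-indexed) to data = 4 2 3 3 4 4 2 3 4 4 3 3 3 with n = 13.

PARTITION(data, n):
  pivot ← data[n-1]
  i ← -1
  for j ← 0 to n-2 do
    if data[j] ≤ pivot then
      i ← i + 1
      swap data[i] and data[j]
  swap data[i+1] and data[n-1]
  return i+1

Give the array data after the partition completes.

2 3 3 2 3 3 3 3 4 4 4 4 4

pivot = data[12] = 3; i = -1
j=0: data[0]=4 > 3 → no swap
j=1: data[1]=2 ≤ 3 → i=0, swap data[0],data[1] → 2 4 3 3 4 4 2 3 4 4 3 3 3
j=2: data[2]=3 ≤ 3 → i=1, swap data[1],data[2] → 2 3 4 3 4 4 2 3 4 4 3 3 3
j=3: data[3]=3 ≤ 3 → i=2, swap data[2],data[3] → 2 3 3 4 4 4 2 3 4 4 3 3 3
j=4: data[4]=4 > 3 → no swap
j=5: data[5]=4 > 3 → no swap
j=6: data[6]=2 ≤ 3 → i=3, swap data[3],data[6] → 2 3 3 2 4 4 4 3 4 4 3 3 3
j=7: data[7]=3 ≤ 3 → i=4, swap data[4],data[7] → 2 3 3 2 3 4 4 4 4 4 3 3 3
j=8: data[8]=4 > 3 → no swap
j=9: data[9]=4 > 3 → no swap
j=10: data[10]=3 ≤ 3 → i=5, swap data[5],data[10] → 2 3 3 2 3 3 4 4 4 4 4 3 3
j=11: data[11]=3 ≤ 3 → i=6, swap data[6],data[11] → 2 3 3 2 3 3 3 4 4 4 4 4 3
final swap data[7],data[12] → 2 3 3 2 3 3 3 3 4 4 4 4 4; return 7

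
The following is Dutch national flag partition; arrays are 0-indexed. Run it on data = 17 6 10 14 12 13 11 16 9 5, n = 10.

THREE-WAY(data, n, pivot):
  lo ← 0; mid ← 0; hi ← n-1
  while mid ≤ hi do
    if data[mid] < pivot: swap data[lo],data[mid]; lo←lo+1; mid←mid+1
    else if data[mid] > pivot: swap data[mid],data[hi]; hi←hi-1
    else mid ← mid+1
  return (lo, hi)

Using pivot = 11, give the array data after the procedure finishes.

pivot = 11; lo=0, mid=0, hi=9
data[mid]=17>11: swap data[0],data[9]; hi=8 → 5 6 10 14 12 13 11 16 9 17
data[mid]=5<11: swap data[0],data[0]; lo=1,mid=1 → 5 6 10 14 12 13 11 16 9 17
data[mid]=6<11: swap data[1],data[1]; lo=2,mid=2 → 5 6 10 14 12 13 11 16 9 17
data[mid]=10<11: swap data[2],data[2]; lo=3,mid=3 → 5 6 10 14 12 13 11 16 9 17
data[mid]=14>11: swap data[3],data[8]; hi=7 → 5 6 10 9 12 13 11 16 14 17
data[mid]=9<11: swap data[3],data[3]; lo=4,mid=4 → 5 6 10 9 12 13 11 16 14 17
data[mid]=12>11: swap data[4],data[7]; hi=6 → 5 6 10 9 16 13 11 12 14 17
data[mid]=16>11: swap data[4],data[6]; hi=5 → 5 6 10 9 11 13 16 12 14 17
data[mid]=11=11: mid=5
data[mid]=13>11: swap data[5],data[5]; hi=4 → 5 6 10 9 11 13 16 12 14 17
end: lo=4, hi=4; data = 5 6 10 9 11 13 16 12 14 17

5 6 10 9 11 13 16 12 14 17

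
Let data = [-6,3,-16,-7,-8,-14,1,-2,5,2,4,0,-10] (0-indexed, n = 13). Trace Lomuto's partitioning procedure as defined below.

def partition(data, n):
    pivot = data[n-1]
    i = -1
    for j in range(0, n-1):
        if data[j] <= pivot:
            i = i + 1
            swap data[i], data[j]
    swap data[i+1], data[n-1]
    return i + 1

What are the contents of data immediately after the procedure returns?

pivot = data[12] = -10; i = -1
j=0: data[0]=-6 > -10 → no swap
j=1: data[1]=3 > -10 → no swap
j=2: data[2]=-16 ≤ -10 → i=0, swap data[0],data[2] → [-16,3,-6,-7,-8,-14,1,-2,5,2,4,0,-10]
j=3: data[3]=-7 > -10 → no swap
j=4: data[4]=-8 > -10 → no swap
j=5: data[5]=-14 ≤ -10 → i=1, swap data[1],data[5] → [-16,-14,-6,-7,-8,3,1,-2,5,2,4,0,-10]
j=6: data[6]=1 > -10 → no swap
j=7: data[7]=-2 > -10 → no swap
j=8: data[8]=5 > -10 → no swap
j=9: data[9]=2 > -10 → no swap
j=10: data[10]=4 > -10 → no swap
j=11: data[11]=0 > -10 → no swap
final swap data[2],data[12] → [-16,-14,-10,-7,-8,3,1,-2,5,2,4,0,-6]; return 2

[-16,-14,-10,-7,-8,3,1,-2,5,2,4,0,-6]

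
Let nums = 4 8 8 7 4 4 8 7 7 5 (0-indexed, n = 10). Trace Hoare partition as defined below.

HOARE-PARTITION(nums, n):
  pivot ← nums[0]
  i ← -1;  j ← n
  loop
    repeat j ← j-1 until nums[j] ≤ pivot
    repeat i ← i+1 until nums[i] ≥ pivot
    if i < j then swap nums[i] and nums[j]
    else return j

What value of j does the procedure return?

pivot=4
j stops at 5 (4), i stops at 0 (4); swap ⇒ 4 8 8 7 4 4 8 7 7 5
j stops at 4 (4), i stops at 1 (8); swap ⇒ 4 4 8 7 8 4 8 7 7 5
j stops at 1, i stops at 2; i≥j ⇒ return 1. nums=4 4 8 7 8 4 8 7 7 5

1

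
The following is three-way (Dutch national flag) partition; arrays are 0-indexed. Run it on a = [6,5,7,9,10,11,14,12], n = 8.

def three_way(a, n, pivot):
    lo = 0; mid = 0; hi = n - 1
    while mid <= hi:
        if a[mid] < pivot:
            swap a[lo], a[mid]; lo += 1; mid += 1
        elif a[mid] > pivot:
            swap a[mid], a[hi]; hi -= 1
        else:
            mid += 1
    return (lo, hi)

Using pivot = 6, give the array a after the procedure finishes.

[5,6,9,10,11,14,12,7]

lo=0 mid=0 hi=7
6=6: mid=1
5<6: swap(0,1), lo=1 mid=2 ⇒ [5,6,7,9,10,11,14,12]
7>6: swap(2,7), hi=6 ⇒ [5,6,12,9,10,11,14,7]
12>6: swap(2,6), hi=5 ⇒ [5,6,14,9,10,11,12,7]
14>6: swap(2,5), hi=4 ⇒ [5,6,11,9,10,14,12,7]
11>6: swap(2,4), hi=3 ⇒ [5,6,10,9,11,14,12,7]
10>6: swap(2,3), hi=2 ⇒ [5,6,9,10,11,14,12,7]
9>6: swap(2,2), hi=1 ⇒ [5,6,9,10,11,14,12,7]
done. lo=1 hi=1; a=[5,6,9,10,11,14,12,7]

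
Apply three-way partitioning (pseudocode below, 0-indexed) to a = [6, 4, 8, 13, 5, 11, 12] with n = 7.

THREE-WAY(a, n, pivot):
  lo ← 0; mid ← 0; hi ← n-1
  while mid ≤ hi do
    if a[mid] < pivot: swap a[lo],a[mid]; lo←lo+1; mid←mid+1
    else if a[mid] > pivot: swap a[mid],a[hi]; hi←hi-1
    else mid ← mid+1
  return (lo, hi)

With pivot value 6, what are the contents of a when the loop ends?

lo=0 mid=0 hi=6
6=6: mid=1
4<6: swap(0,1), lo=1 mid=2 ⇒ [4, 6, 8, 13, 5, 11, 12]
8>6: swap(2,6), hi=5 ⇒ [4, 6, 12, 13, 5, 11, 8]
12>6: swap(2,5), hi=4 ⇒ [4, 6, 11, 13, 5, 12, 8]
11>6: swap(2,4), hi=3 ⇒ [4, 6, 5, 13, 11, 12, 8]
5<6: swap(1,2), lo=2 mid=3 ⇒ [4, 5, 6, 13, 11, 12, 8]
13>6: swap(3,3), hi=2 ⇒ [4, 5, 6, 13, 11, 12, 8]
done. lo=2 hi=2; a=[4, 5, 6, 13, 11, 12, 8]

[4, 5, 6, 13, 11, 12, 8]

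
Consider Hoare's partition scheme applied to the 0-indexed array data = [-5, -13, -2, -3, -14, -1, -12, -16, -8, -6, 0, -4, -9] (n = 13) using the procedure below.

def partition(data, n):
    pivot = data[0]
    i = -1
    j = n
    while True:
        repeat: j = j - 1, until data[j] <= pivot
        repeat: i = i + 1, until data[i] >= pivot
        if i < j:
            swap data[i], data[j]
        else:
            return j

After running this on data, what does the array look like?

[-9, -13, -6, -8, -14, -16, -12, -1, -3, -2, 0, -4, -5]

pivot = data[0] = -5; i = -1, j = 13
j→12 (data[12]=-9≤-5), i→0 (data[0]=-5≥-5); i<j, swap → [-9, -13, -2, -3, -14, -1, -12, -16, -8, -6, 0, -4, -5]
j→9 (data[9]=-6≤-5), i→2 (data[2]=-2≥-5); i<j, swap → [-9, -13, -6, -3, -14, -1, -12, -16, -8, -2, 0, -4, -5]
j→8 (data[8]=-8≤-5), i→3 (data[3]=-3≥-5); i<j, swap → [-9, -13, -6, -8, -14, -1, -12, -16, -3, -2, 0, -4, -5]
j→7 (data[7]=-16≤-5), i→5 (data[5]=-1≥-5); i<j, swap → [-9, -13, -6, -8, -14, -16, -12, -1, -3, -2, 0, -4, -5]
j→6, i→7; i≥j, return j=6. data = [-9, -13, -6, -8, -14, -16, -12, -1, -3, -2, 0, -4, -5]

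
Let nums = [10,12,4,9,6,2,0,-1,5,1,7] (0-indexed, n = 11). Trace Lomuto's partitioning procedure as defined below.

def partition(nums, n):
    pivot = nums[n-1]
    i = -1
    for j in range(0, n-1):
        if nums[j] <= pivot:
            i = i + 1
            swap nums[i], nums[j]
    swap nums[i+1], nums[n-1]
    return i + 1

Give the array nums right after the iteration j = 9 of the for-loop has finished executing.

[4,6,2,0,-1,5,1,12,10,9,7]

pivot = nums[10] = 7; i = -1
j=0: nums[0]=10 > 7 → no swap
j=1: nums[1]=12 > 7 → no swap
j=2: nums[2]=4 ≤ 7 → i=0, swap nums[0],nums[2] → [4,12,10,9,6,2,0,-1,5,1,7]
j=3: nums[3]=9 > 7 → no swap
j=4: nums[4]=6 ≤ 7 → i=1, swap nums[1],nums[4] → [4,6,10,9,12,2,0,-1,5,1,7]
j=5: nums[5]=2 ≤ 7 → i=2, swap nums[2],nums[5] → [4,6,2,9,12,10,0,-1,5,1,7]
j=6: nums[6]=0 ≤ 7 → i=3, swap nums[3],nums[6] → [4,6,2,0,12,10,9,-1,5,1,7]
j=7: nums[7]=-1 ≤ 7 → i=4, swap nums[4],nums[7] → [4,6,2,0,-1,10,9,12,5,1,7]
j=8: nums[8]=5 ≤ 7 → i=5, swap nums[5],nums[8] → [4,6,2,0,-1,5,9,12,10,1,7]
j=9: nums[9]=1 ≤ 7 → i=6, swap nums[6],nums[9] → [4,6,2,0,-1,5,1,12,10,9,7]
(after j=9) nums = [4,6,2,0,-1,5,1,12,10,9,7]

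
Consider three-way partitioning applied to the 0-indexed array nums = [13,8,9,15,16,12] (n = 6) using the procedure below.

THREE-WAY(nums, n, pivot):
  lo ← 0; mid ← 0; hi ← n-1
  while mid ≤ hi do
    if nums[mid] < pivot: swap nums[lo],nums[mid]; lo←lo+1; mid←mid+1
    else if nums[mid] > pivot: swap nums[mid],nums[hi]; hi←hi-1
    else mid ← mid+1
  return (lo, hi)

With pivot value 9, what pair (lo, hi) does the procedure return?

(1, 1)

lo=0 mid=0 hi=5
13>9: swap(0,5), hi=4 ⇒ [12,8,9,15,16,13]
12>9: swap(0,4), hi=3 ⇒ [16,8,9,15,12,13]
16>9: swap(0,3), hi=2 ⇒ [15,8,9,16,12,13]
15>9: swap(0,2), hi=1 ⇒ [9,8,15,16,12,13]
9=9: mid=1
8<9: swap(0,1), lo=1 mid=2 ⇒ [8,9,15,16,12,13]
done. lo=1 hi=1; nums=[8,9,15,16,12,13]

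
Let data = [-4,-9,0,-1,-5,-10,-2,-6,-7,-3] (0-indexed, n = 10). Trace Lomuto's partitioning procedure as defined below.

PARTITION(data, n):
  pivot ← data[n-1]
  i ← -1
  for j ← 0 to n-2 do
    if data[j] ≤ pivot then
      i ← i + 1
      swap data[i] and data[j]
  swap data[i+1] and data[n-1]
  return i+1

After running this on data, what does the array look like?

pivot = data[9] = -3; i = -1
j=0: data[0]=-4 ≤ -3 → i=0, swap data[0],data[0] (no change) → [-4,-9,0,-1,-5,-10,-2,-6,-7,-3]
j=1: data[1]=-9 ≤ -3 → i=1, swap data[1],data[1] (no change) → [-4,-9,0,-1,-5,-10,-2,-6,-7,-3]
j=2: data[2]=0 > -3 → no swap
j=3: data[3]=-1 > -3 → no swap
j=4: data[4]=-5 ≤ -3 → i=2, swap data[2],data[4] → [-4,-9,-5,-1,0,-10,-2,-6,-7,-3]
j=5: data[5]=-10 ≤ -3 → i=3, swap data[3],data[5] → [-4,-9,-5,-10,0,-1,-2,-6,-7,-3]
j=6: data[6]=-2 > -3 → no swap
j=7: data[7]=-6 ≤ -3 → i=4, swap data[4],data[7] → [-4,-9,-5,-10,-6,-1,-2,0,-7,-3]
j=8: data[8]=-7 ≤ -3 → i=5, swap data[5],data[8] → [-4,-9,-5,-10,-6,-7,-2,0,-1,-3]
final swap data[6],data[9] → [-4,-9,-5,-10,-6,-7,-3,0,-1,-2]; return 6

[-4,-9,-5,-10,-6,-7,-3,0,-1,-2]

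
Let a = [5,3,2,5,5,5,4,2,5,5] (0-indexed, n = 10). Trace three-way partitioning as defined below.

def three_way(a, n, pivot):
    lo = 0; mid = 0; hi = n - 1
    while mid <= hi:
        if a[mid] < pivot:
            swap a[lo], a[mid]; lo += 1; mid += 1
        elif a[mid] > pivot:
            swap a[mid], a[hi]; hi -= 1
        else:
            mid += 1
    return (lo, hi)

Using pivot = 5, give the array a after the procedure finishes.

[3,2,4,2,5,5,5,5,5,5]

lo=0 mid=0 hi=9
5=5: mid=1
3<5: swap(0,1), lo=1 mid=2 ⇒ [3,5,2,5,5,5,4,2,5,5]
2<5: swap(1,2), lo=2 mid=3 ⇒ [3,2,5,5,5,5,4,2,5,5]
5=5: mid=4
5=5: mid=5
5=5: mid=6
4<5: swap(2,6), lo=3 mid=7 ⇒ [3,2,4,5,5,5,5,2,5,5]
2<5: swap(3,7), lo=4 mid=8 ⇒ [3,2,4,2,5,5,5,5,5,5]
5=5: mid=9
5=5: mid=10
done. lo=4 hi=9; a=[3,2,4,2,5,5,5,5,5,5]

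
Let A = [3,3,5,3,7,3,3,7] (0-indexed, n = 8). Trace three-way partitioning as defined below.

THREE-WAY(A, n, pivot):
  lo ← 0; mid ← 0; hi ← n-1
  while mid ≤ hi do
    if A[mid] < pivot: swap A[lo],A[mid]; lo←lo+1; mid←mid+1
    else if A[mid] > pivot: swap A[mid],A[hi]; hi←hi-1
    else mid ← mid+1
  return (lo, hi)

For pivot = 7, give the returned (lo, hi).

lo=0 mid=0 hi=7
3<7: swap(0,0), lo=1 mid=1 ⇒ [3,3,5,3,7,3,3,7]
3<7: swap(1,1), lo=2 mid=2 ⇒ [3,3,5,3,7,3,3,7]
5<7: swap(2,2), lo=3 mid=3 ⇒ [3,3,5,3,7,3,3,7]
3<7: swap(3,3), lo=4 mid=4 ⇒ [3,3,5,3,7,3,3,7]
7=7: mid=5
3<7: swap(4,5), lo=5 mid=6 ⇒ [3,3,5,3,3,7,3,7]
3<7: swap(5,6), lo=6 mid=7 ⇒ [3,3,5,3,3,3,7,7]
7=7: mid=8
done. lo=6 hi=7; A=[3,3,5,3,3,3,7,7]

(6, 7)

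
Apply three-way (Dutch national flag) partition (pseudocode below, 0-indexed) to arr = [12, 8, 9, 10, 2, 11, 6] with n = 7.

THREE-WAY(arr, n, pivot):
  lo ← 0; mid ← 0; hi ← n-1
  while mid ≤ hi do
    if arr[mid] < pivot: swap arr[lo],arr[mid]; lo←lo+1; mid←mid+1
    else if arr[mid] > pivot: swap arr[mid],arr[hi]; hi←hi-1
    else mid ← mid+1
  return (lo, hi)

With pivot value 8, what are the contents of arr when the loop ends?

[6, 2, 8, 10, 11, 9, 12]

lo=0 mid=0 hi=6
12>8: swap(0,6), hi=5 ⇒ [6, 8, 9, 10, 2, 11, 12]
6<8: swap(0,0), lo=1 mid=1 ⇒ [6, 8, 9, 10, 2, 11, 12]
8=8: mid=2
9>8: swap(2,5), hi=4 ⇒ [6, 8, 11, 10, 2, 9, 12]
11>8: swap(2,4), hi=3 ⇒ [6, 8, 2, 10, 11, 9, 12]
2<8: swap(1,2), lo=2 mid=3 ⇒ [6, 2, 8, 10, 11, 9, 12]
10>8: swap(3,3), hi=2 ⇒ [6, 2, 8, 10, 11, 9, 12]
done. lo=2 hi=2; arr=[6, 2, 8, 10, 11, 9, 12]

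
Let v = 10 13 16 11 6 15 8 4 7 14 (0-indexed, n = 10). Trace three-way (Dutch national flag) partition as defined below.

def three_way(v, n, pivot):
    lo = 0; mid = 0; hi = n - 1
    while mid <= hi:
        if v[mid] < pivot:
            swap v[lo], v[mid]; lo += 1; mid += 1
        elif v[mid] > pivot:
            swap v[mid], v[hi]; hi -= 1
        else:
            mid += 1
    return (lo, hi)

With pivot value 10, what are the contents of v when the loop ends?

pivot = 10; lo=0, mid=0, hi=9
v[mid]=10=10: mid=1
v[mid]=13>10: swap v[1],v[9]; hi=8 → 10 14 16 11 6 15 8 4 7 13
v[mid]=14>10: swap v[1],v[8]; hi=7 → 10 7 16 11 6 15 8 4 14 13
v[mid]=7<10: swap v[0],v[1]; lo=1,mid=2 → 7 10 16 11 6 15 8 4 14 13
v[mid]=16>10: swap v[2],v[7]; hi=6 → 7 10 4 11 6 15 8 16 14 13
v[mid]=4<10: swap v[1],v[2]; lo=2,mid=3 → 7 4 10 11 6 15 8 16 14 13
v[mid]=11>10: swap v[3],v[6]; hi=5 → 7 4 10 8 6 15 11 16 14 13
v[mid]=8<10: swap v[2],v[3]; lo=3,mid=4 → 7 4 8 10 6 15 11 16 14 13
v[mid]=6<10: swap v[3],v[4]; lo=4,mid=5 → 7 4 8 6 10 15 11 16 14 13
v[mid]=15>10: swap v[5],v[5]; hi=4 → 7 4 8 6 10 15 11 16 14 13
end: lo=4, hi=4; v = 7 4 8 6 10 15 11 16 14 13

7 4 8 6 10 15 11 16 14 13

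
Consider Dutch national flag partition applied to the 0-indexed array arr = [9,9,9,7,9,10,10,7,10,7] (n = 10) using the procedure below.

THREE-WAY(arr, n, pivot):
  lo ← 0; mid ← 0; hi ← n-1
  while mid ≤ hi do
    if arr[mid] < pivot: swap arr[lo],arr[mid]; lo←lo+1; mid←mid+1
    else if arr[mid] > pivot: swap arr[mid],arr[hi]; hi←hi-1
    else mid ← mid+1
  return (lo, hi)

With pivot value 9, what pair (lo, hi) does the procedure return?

(3, 6)

lo=0 mid=0 hi=9
9=9: mid=1
9=9: mid=2
9=9: mid=3
7<9: swap(0,3), lo=1 mid=4 ⇒ [7,9,9,9,9,10,10,7,10,7]
9=9: mid=5
10>9: swap(5,9), hi=8 ⇒ [7,9,9,9,9,7,10,7,10,10]
7<9: swap(1,5), lo=2 mid=6 ⇒ [7,7,9,9,9,9,10,7,10,10]
10>9: swap(6,8), hi=7 ⇒ [7,7,9,9,9,9,10,7,10,10]
10>9: swap(6,7), hi=6 ⇒ [7,7,9,9,9,9,7,10,10,10]
7<9: swap(2,6), lo=3 mid=7 ⇒ [7,7,7,9,9,9,9,10,10,10]
done. lo=3 hi=6; arr=[7,7,7,9,9,9,9,10,10,10]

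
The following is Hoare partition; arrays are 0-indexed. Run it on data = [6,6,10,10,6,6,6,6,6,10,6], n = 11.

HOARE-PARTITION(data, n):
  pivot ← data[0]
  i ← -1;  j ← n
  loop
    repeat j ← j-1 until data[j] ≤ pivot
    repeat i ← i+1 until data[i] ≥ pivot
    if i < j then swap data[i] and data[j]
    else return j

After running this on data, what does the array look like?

[6,6,6,6,6,6,10,10,6,10,6]

pivot=6
j stops at 10 (6), i stops at 0 (6); swap ⇒ [6,6,10,10,6,6,6,6,6,10,6]
j stops at 8 (6), i stops at 1 (6); swap ⇒ [6,6,10,10,6,6,6,6,6,10,6]
j stops at 7 (6), i stops at 2 (10); swap ⇒ [6,6,6,10,6,6,6,10,6,10,6]
j stops at 6 (6), i stops at 3 (10); swap ⇒ [6,6,6,6,6,6,10,10,6,10,6]
j stops at 5 (6), i stops at 4 (6); swap ⇒ [6,6,6,6,6,6,10,10,6,10,6]
j stops at 4, i stops at 5; i≥j ⇒ return 4. data=[6,6,6,6,6,6,10,10,6,10,6]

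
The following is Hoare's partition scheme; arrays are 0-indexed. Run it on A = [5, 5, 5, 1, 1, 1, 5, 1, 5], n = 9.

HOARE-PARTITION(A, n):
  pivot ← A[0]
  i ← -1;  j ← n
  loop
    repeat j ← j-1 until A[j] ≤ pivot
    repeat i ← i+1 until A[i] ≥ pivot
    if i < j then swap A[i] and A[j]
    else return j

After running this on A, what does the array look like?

pivot=5
j stops at 8 (5), i stops at 0 (5); swap ⇒ [5, 5, 5, 1, 1, 1, 5, 1, 5]
j stops at 7 (1), i stops at 1 (5); swap ⇒ [5, 1, 5, 1, 1, 1, 5, 5, 5]
j stops at 6 (5), i stops at 2 (5); swap ⇒ [5, 1, 5, 1, 1, 1, 5, 5, 5]
j stops at 5, i stops at 6; i≥j ⇒ return 5. A=[5, 1, 5, 1, 1, 1, 5, 5, 5]

[5, 1, 5, 1, 1, 1, 5, 5, 5]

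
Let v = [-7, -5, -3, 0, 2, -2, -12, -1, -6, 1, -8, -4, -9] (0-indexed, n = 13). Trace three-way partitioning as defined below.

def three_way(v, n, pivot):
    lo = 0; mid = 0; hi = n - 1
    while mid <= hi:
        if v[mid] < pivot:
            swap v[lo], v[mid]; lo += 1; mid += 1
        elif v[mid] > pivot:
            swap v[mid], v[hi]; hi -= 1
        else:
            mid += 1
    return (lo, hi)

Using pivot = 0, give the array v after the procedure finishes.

pivot = 0; lo=0, mid=0, hi=12
v[mid]=-7<0: swap v[0],v[0]; lo=1,mid=1 → [-7, -5, -3, 0, 2, -2, -12, -1, -6, 1, -8, -4, -9]
v[mid]=-5<0: swap v[1],v[1]; lo=2,mid=2 → [-7, -5, -3, 0, 2, -2, -12, -1, -6, 1, -8, -4, -9]
v[mid]=-3<0: swap v[2],v[2]; lo=3,mid=3 → [-7, -5, -3, 0, 2, -2, -12, -1, -6, 1, -8, -4, -9]
v[mid]=0=0: mid=4
v[mid]=2>0: swap v[4],v[12]; hi=11 → [-7, -5, -3, 0, -9, -2, -12, -1, -6, 1, -8, -4, 2]
v[mid]=-9<0: swap v[3],v[4]; lo=4,mid=5 → [-7, -5, -3, -9, 0, -2, -12, -1, -6, 1, -8, -4, 2]
v[mid]=-2<0: swap v[4],v[5]; lo=5,mid=6 → [-7, -5, -3, -9, -2, 0, -12, -1, -6, 1, -8, -4, 2]
v[mid]=-12<0: swap v[5],v[6]; lo=6,mid=7 → [-7, -5, -3, -9, -2, -12, 0, -1, -6, 1, -8, -4, 2]
v[mid]=-1<0: swap v[6],v[7]; lo=7,mid=8 → [-7, -5, -3, -9, -2, -12, -1, 0, -6, 1, -8, -4, 2]
v[mid]=-6<0: swap v[7],v[8]; lo=8,mid=9 → [-7, -5, -3, -9, -2, -12, -1, -6, 0, 1, -8, -4, 2]
v[mid]=1>0: swap v[9],v[11]; hi=10 → [-7, -5, -3, -9, -2, -12, -1, -6, 0, -4, -8, 1, 2]
v[mid]=-4<0: swap v[8],v[9]; lo=9,mid=10 → [-7, -5, -3, -9, -2, -12, -1, -6, -4, 0, -8, 1, 2]
v[mid]=-8<0: swap v[9],v[10]; lo=10,mid=11 → [-7, -5, -3, -9, -2, -12, -1, -6, -4, -8, 0, 1, 2]
end: lo=10, hi=10; v = [-7, -5, -3, -9, -2, -12, -1, -6, -4, -8, 0, 1, 2]

[-7, -5, -3, -9, -2, -12, -1, -6, -4, -8, 0, 1, 2]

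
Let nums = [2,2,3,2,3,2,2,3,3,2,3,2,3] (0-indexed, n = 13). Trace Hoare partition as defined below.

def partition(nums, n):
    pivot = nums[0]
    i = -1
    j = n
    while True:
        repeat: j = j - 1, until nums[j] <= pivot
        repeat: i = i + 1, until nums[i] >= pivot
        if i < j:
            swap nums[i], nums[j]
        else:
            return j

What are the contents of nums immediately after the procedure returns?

pivot = nums[0] = 2; i = -1, j = 13
j→11 (nums[11]=2≤2), i→0 (nums[0]=2≥2); i<j, swap → [2,2,3,2,3,2,2,3,3,2,3,2,3]
j→9 (nums[9]=2≤2), i→1 (nums[1]=2≥2); i<j, swap → [2,2,3,2,3,2,2,3,3,2,3,2,3]
j→6 (nums[6]=2≤2), i→2 (nums[2]=3≥2); i<j, swap → [2,2,2,2,3,2,3,3,3,2,3,2,3]
j→5 (nums[5]=2≤2), i→3 (nums[3]=2≥2); i<j, swap → [2,2,2,2,3,2,3,3,3,2,3,2,3]
j→3, i→4; i≥j, return j=3. nums = [2,2,2,2,3,2,3,3,3,2,3,2,3]

[2,2,2,2,3,2,3,3,3,2,3,2,3]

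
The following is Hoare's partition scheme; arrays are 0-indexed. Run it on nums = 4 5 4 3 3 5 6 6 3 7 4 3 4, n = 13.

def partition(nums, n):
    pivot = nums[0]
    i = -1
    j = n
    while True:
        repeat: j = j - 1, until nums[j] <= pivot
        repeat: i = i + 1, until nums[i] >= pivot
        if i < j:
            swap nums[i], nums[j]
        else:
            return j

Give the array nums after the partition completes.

4 3 4 3 3 3 6 6 5 7 4 5 4

pivot=4
j stops at 12 (4), i stops at 0 (4); swap ⇒ 4 5 4 3 3 5 6 6 3 7 4 3 4
j stops at 11 (3), i stops at 1 (5); swap ⇒ 4 3 4 3 3 5 6 6 3 7 4 5 4
j stops at 10 (4), i stops at 2 (4); swap ⇒ 4 3 4 3 3 5 6 6 3 7 4 5 4
j stops at 8 (3), i stops at 5 (5); swap ⇒ 4 3 4 3 3 3 6 6 5 7 4 5 4
j stops at 5, i stops at 6; i≥j ⇒ return 5. nums=4 3 4 3 3 3 6 6 5 7 4 5 4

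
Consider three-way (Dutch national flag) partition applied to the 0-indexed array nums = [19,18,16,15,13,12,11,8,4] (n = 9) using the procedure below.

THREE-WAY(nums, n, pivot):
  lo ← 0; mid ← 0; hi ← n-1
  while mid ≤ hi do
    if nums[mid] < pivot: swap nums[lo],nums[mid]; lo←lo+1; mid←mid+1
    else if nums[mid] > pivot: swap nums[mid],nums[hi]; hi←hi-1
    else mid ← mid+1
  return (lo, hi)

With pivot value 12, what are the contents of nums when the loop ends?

[4,8,11,12,13,15,16,18,19]

lo=0 mid=0 hi=8
19>12: swap(0,8), hi=7 ⇒ [4,18,16,15,13,12,11,8,19]
4<12: swap(0,0), lo=1 mid=1 ⇒ [4,18,16,15,13,12,11,8,19]
18>12: swap(1,7), hi=6 ⇒ [4,8,16,15,13,12,11,18,19]
8<12: swap(1,1), lo=2 mid=2 ⇒ [4,8,16,15,13,12,11,18,19]
16>12: swap(2,6), hi=5 ⇒ [4,8,11,15,13,12,16,18,19]
11<12: swap(2,2), lo=3 mid=3 ⇒ [4,8,11,15,13,12,16,18,19]
15>12: swap(3,5), hi=4 ⇒ [4,8,11,12,13,15,16,18,19]
12=12: mid=4
13>12: swap(4,4), hi=3 ⇒ [4,8,11,12,13,15,16,18,19]
done. lo=3 hi=3; nums=[4,8,11,12,13,15,16,18,19]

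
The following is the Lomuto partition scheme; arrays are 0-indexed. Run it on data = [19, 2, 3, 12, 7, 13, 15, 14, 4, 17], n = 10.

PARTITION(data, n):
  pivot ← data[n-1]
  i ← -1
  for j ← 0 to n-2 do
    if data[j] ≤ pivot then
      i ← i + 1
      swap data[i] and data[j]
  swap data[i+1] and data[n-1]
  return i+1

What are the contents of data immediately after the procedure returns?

pivot = data[9] = 17; i = -1
j=0: data[0]=19 > 17 → no swap
j=1: data[1]=2 ≤ 17 → i=0, swap data[0],data[1] → [2, 19, 3, 12, 7, 13, 15, 14, 4, 17]
j=2: data[2]=3 ≤ 17 → i=1, swap data[1],data[2] → [2, 3, 19, 12, 7, 13, 15, 14, 4, 17]
j=3: data[3]=12 ≤ 17 → i=2, swap data[2],data[3] → [2, 3, 12, 19, 7, 13, 15, 14, 4, 17]
j=4: data[4]=7 ≤ 17 → i=3, swap data[3],data[4] → [2, 3, 12, 7, 19, 13, 15, 14, 4, 17]
j=5: data[5]=13 ≤ 17 → i=4, swap data[4],data[5] → [2, 3, 12, 7, 13, 19, 15, 14, 4, 17]
j=6: data[6]=15 ≤ 17 → i=5, swap data[5],data[6] → [2, 3, 12, 7, 13, 15, 19, 14, 4, 17]
j=7: data[7]=14 ≤ 17 → i=6, swap data[6],data[7] → [2, 3, 12, 7, 13, 15, 14, 19, 4, 17]
j=8: data[8]=4 ≤ 17 → i=7, swap data[7],data[8] → [2, 3, 12, 7, 13, 15, 14, 4, 19, 17]
final swap data[8],data[9] → [2, 3, 12, 7, 13, 15, 14, 4, 17, 19]; return 8

[2, 3, 12, 7, 13, 15, 14, 4, 17, 19]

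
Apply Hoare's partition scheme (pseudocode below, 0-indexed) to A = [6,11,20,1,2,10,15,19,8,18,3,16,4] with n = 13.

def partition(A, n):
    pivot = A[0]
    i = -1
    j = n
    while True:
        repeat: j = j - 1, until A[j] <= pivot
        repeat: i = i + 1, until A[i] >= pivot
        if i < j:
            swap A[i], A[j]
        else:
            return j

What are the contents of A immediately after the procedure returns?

[4,3,2,1,20,10,15,19,8,18,11,16,6]

pivot = A[0] = 6; i = -1, j = 13
j→12 (A[12]=4≤6), i→0 (A[0]=6≥6); i<j, swap → [4,11,20,1,2,10,15,19,8,18,3,16,6]
j→10 (A[10]=3≤6), i→1 (A[1]=11≥6); i<j, swap → [4,3,20,1,2,10,15,19,8,18,11,16,6]
j→4 (A[4]=2≤6), i→2 (A[2]=20≥6); i<j, swap → [4,3,2,1,20,10,15,19,8,18,11,16,6]
j→3, i→4; i≥j, return j=3. A = [4,3,2,1,20,10,15,19,8,18,11,16,6]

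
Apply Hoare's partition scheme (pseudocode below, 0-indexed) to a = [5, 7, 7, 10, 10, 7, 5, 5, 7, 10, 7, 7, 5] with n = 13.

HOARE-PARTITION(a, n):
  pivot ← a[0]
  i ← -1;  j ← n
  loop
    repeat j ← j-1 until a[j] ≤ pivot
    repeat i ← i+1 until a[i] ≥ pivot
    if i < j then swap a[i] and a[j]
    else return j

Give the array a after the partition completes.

pivot = a[0] = 5; i = -1, j = 13
j→12 (a[12]=5≤5), i→0 (a[0]=5≥5); i<j, swap → [5, 7, 7, 10, 10, 7, 5, 5, 7, 10, 7, 7, 5]
j→7 (a[7]=5≤5), i→1 (a[1]=7≥5); i<j, swap → [5, 5, 7, 10, 10, 7, 5, 7, 7, 10, 7, 7, 5]
j→6 (a[6]=5≤5), i→2 (a[2]=7≥5); i<j, swap → [5, 5, 5, 10, 10, 7, 7, 7, 7, 10, 7, 7, 5]
j→2, i→3; i≥j, return j=2. a = [5, 5, 5, 10, 10, 7, 7, 7, 7, 10, 7, 7, 5]

[5, 5, 5, 10, 10, 7, 7, 7, 7, 10, 7, 7, 5]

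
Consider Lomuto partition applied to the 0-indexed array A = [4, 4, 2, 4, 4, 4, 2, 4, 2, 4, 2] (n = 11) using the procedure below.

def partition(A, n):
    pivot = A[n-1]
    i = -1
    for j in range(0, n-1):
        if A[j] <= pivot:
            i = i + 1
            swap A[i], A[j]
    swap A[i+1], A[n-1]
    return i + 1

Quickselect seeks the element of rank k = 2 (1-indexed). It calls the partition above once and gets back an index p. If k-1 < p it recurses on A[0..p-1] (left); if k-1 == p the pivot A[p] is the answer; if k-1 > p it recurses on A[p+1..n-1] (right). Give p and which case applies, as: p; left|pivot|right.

pivot = A[10] = 2; i = -1
j=0: A[0]=4 > 2 → no swap
j=1: A[1]=4 > 2 → no swap
j=2: A[2]=2 ≤ 2 → i=0, swap A[0],A[2] → [2, 4, 4, 4, 4, 4, 2, 4, 2, 4, 2]
j=3: A[3]=4 > 2 → no swap
j=4: A[4]=4 > 2 → no swap
j=5: A[5]=4 > 2 → no swap
j=6: A[6]=2 ≤ 2 → i=1, swap A[1],A[6] → [2, 2, 4, 4, 4, 4, 4, 4, 2, 4, 2]
j=7: A[7]=4 > 2 → no swap
j=8: A[8]=2 ≤ 2 → i=2, swap A[2],A[8] → [2, 2, 2, 4, 4, 4, 4, 4, 4, 4, 2]
j=9: A[9]=4 > 2 → no swap
final swap A[3],A[10] → [2, 2, 2, 2, 4, 4, 4, 4, 4, 4, 4]; return 3
p = 3; k-1 = 1 < 3 ⇒ left

3; left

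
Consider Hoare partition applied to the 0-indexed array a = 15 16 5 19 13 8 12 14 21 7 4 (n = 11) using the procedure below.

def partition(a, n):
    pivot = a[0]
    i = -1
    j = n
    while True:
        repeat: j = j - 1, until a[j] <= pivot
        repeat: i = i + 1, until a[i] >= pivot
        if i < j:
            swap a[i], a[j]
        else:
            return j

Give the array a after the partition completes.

4 7 5 14 13 8 12 19 21 16 15

pivot=15
j stops at 10 (4), i stops at 0 (15); swap ⇒ 4 16 5 19 13 8 12 14 21 7 15
j stops at 9 (7), i stops at 1 (16); swap ⇒ 4 7 5 19 13 8 12 14 21 16 15
j stops at 7 (14), i stops at 3 (19); swap ⇒ 4 7 5 14 13 8 12 19 21 16 15
j stops at 6, i stops at 7; i≥j ⇒ return 6. a=4 7 5 14 13 8 12 19 21 16 15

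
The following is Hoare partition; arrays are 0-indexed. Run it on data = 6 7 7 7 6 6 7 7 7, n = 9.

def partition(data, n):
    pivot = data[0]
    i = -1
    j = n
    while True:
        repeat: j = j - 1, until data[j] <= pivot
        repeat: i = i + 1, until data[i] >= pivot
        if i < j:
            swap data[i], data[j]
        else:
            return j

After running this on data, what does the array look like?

6 6 7 7 7 6 7 7 7

pivot = data[0] = 6; i = -1, j = 9
j→5 (data[5]=6≤6), i→0 (data[0]=6≥6); i<j, swap → 6 7 7 7 6 6 7 7 7
j→4 (data[4]=6≤6), i→1 (data[1]=7≥6); i<j, swap → 6 6 7 7 7 6 7 7 7
j→1, i→2; i≥j, return j=1. data = 6 6 7 7 7 6 7 7 7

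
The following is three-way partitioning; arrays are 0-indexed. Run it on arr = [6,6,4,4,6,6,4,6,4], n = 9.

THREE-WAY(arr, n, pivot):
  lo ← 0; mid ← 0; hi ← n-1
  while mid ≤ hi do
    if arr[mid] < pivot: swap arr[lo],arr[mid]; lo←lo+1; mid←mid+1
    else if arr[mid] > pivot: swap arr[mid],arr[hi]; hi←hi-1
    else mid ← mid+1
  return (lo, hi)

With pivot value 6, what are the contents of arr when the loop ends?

[4,4,4,4,6,6,6,6,6]

pivot = 6; lo=0, mid=0, hi=8
arr[mid]=6=6: mid=1
arr[mid]=6=6: mid=2
arr[mid]=4<6: swap arr[0],arr[2]; lo=1,mid=3 → [4,6,6,4,6,6,4,6,4]
arr[mid]=4<6: swap arr[1],arr[3]; lo=2,mid=4 → [4,4,6,6,6,6,4,6,4]
arr[mid]=6=6: mid=5
arr[mid]=6=6: mid=6
arr[mid]=4<6: swap arr[2],arr[6]; lo=3,mid=7 → [4,4,4,6,6,6,6,6,4]
arr[mid]=6=6: mid=8
arr[mid]=4<6: swap arr[3],arr[8]; lo=4,mid=9 → [4,4,4,4,6,6,6,6,6]
end: lo=4, hi=8; arr = [4,4,4,4,6,6,6,6,6]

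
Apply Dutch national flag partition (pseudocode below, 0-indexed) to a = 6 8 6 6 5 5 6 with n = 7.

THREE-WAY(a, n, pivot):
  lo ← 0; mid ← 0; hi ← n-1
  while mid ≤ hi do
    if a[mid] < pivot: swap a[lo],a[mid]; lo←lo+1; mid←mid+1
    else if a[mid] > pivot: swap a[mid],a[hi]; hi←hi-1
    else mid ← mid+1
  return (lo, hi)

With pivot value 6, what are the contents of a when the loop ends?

5 5 6 6 6 6 8

pivot = 6; lo=0, mid=0, hi=6
a[mid]=6=6: mid=1
a[mid]=8>6: swap a[1],a[6]; hi=5 → 6 6 6 6 5 5 8
a[mid]=6=6: mid=2
a[mid]=6=6: mid=3
a[mid]=6=6: mid=4
a[mid]=5<6: swap a[0],a[4]; lo=1,mid=5 → 5 6 6 6 6 5 8
a[mid]=5<6: swap a[1],a[5]; lo=2,mid=6 → 5 5 6 6 6 6 8
end: lo=2, hi=5; a = 5 5 6 6 6 6 8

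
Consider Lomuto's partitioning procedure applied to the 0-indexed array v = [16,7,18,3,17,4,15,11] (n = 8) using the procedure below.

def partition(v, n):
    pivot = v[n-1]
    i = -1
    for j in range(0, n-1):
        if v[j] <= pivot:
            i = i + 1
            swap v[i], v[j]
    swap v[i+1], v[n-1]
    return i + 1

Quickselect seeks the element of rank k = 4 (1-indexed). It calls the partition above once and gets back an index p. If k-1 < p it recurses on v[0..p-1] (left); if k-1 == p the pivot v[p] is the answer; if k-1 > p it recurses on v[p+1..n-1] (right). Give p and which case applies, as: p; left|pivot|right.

3; pivot

pivot=11, i=-1
j=0: 16>11, skip
j=1: 7≤11, i=0, swap(0,1) ⇒ [7,16,18,3,17,4,15,11]
j=2: 18>11, skip
j=3: 3≤11, i=1, swap(1,3) ⇒ [7,3,18,16,17,4,15,11]
j=4: 17>11, skip
j=5: 4≤11, i=2, swap(2,5) ⇒ [7,3,4,16,17,18,15,11]
j=6: 15>11, skip
swap(3,7) ⇒ [7,3,4,11,17,18,15,16]; return 3
p = 3; k-1 = 3 == 3 ⇒ pivot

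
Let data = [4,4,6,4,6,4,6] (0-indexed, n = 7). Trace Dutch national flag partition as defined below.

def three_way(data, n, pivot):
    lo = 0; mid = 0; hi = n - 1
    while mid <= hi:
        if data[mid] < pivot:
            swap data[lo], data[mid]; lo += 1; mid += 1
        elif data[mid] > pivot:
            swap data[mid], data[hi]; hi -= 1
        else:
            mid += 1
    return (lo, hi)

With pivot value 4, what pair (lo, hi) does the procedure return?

(0, 3)

lo=0 mid=0 hi=6
4=4: mid=1
4=4: mid=2
6>4: swap(2,6), hi=5 ⇒ [4,4,6,4,6,4,6]
6>4: swap(2,5), hi=4 ⇒ [4,4,4,4,6,6,6]
4=4: mid=3
4=4: mid=4
6>4: swap(4,4), hi=3 ⇒ [4,4,4,4,6,6,6]
done. lo=0 hi=3; data=[4,4,4,4,6,6,6]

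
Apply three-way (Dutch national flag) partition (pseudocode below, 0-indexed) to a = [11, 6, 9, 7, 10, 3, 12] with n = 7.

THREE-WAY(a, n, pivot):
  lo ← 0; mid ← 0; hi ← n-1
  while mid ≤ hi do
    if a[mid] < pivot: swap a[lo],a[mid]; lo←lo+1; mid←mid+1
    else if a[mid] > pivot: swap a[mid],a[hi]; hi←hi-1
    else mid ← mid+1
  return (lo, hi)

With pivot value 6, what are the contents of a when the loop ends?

[3, 6, 7, 10, 9, 12, 11]

lo=0 mid=0 hi=6
11>6: swap(0,6), hi=5 ⇒ [12, 6, 9, 7, 10, 3, 11]
12>6: swap(0,5), hi=4 ⇒ [3, 6, 9, 7, 10, 12, 11]
3<6: swap(0,0), lo=1 mid=1 ⇒ [3, 6, 9, 7, 10, 12, 11]
6=6: mid=2
9>6: swap(2,4), hi=3 ⇒ [3, 6, 10, 7, 9, 12, 11]
10>6: swap(2,3), hi=2 ⇒ [3, 6, 7, 10, 9, 12, 11]
7>6: swap(2,2), hi=1 ⇒ [3, 6, 7, 10, 9, 12, 11]
done. lo=1 hi=1; a=[3, 6, 7, 10, 9, 12, 11]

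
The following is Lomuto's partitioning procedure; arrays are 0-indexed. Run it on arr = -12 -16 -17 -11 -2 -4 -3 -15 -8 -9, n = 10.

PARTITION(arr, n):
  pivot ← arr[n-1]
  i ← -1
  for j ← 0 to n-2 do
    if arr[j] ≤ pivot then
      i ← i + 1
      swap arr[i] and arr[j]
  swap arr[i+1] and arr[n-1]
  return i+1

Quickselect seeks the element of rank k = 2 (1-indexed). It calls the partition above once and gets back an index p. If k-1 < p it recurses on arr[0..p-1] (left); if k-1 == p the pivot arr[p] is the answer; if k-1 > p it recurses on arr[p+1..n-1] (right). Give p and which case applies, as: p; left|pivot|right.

5; left

pivot = arr[9] = -9; i = -1
j=0: arr[0]=-12 ≤ -9 → i=0, swap arr[0],arr[0] (no change) → -12 -16 -17 -11 -2 -4 -3 -15 -8 -9
j=1: arr[1]=-16 ≤ -9 → i=1, swap arr[1],arr[1] (no change) → -12 -16 -17 -11 -2 -4 -3 -15 -8 -9
j=2: arr[2]=-17 ≤ -9 → i=2, swap arr[2],arr[2] (no change) → -12 -16 -17 -11 -2 -4 -3 -15 -8 -9
j=3: arr[3]=-11 ≤ -9 → i=3, swap arr[3],arr[3] (no change) → -12 -16 -17 -11 -2 -4 -3 -15 -8 -9
j=4: arr[4]=-2 > -9 → no swap
j=5: arr[5]=-4 > -9 → no swap
j=6: arr[6]=-3 > -9 → no swap
j=7: arr[7]=-15 ≤ -9 → i=4, swap arr[4],arr[7] → -12 -16 -17 -11 -15 -4 -3 -2 -8 -9
j=8: arr[8]=-8 > -9 → no swap
final swap arr[5],arr[9] → -12 -16 -17 -11 -15 -9 -3 -2 -8 -4; return 5
p = 5; k-1 = 1 < 5 ⇒ left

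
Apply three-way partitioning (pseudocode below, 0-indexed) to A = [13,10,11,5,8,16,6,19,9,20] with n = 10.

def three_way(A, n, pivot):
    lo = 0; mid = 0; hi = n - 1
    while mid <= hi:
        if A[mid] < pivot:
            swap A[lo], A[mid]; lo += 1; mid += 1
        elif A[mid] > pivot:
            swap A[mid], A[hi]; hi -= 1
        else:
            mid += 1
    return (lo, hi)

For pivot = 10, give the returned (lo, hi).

lo=0 mid=0 hi=9
13>10: swap(0,9), hi=8 ⇒ [20,10,11,5,8,16,6,19,9,13]
20>10: swap(0,8), hi=7 ⇒ [9,10,11,5,8,16,6,19,20,13]
9<10: swap(0,0), lo=1 mid=1 ⇒ [9,10,11,5,8,16,6,19,20,13]
10=10: mid=2
11>10: swap(2,7), hi=6 ⇒ [9,10,19,5,8,16,6,11,20,13]
19>10: swap(2,6), hi=5 ⇒ [9,10,6,5,8,16,19,11,20,13]
6<10: swap(1,2), lo=2 mid=3 ⇒ [9,6,10,5,8,16,19,11,20,13]
5<10: swap(2,3), lo=3 mid=4 ⇒ [9,6,5,10,8,16,19,11,20,13]
8<10: swap(3,4), lo=4 mid=5 ⇒ [9,6,5,8,10,16,19,11,20,13]
16>10: swap(5,5), hi=4 ⇒ [9,6,5,8,10,16,19,11,20,13]
done. lo=4 hi=4; A=[9,6,5,8,10,16,19,11,20,13]

(4, 4)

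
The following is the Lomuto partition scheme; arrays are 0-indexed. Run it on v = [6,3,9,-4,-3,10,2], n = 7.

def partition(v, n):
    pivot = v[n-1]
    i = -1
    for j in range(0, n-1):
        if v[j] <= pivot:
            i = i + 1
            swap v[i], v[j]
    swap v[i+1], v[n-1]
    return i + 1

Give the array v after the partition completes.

pivot=2, i=-1
j=0: 6>2, skip
j=1: 3>2, skip
j=2: 9>2, skip
j=3: -4≤2, i=0, swap(0,3) ⇒ [-4,3,9,6,-3,10,2]
j=4: -3≤2, i=1, swap(1,4) ⇒ [-4,-3,9,6,3,10,2]
j=5: 10>2, skip
swap(2,6) ⇒ [-4,-3,2,6,3,10,9]; return 2

[-4,-3,2,6,3,10,9]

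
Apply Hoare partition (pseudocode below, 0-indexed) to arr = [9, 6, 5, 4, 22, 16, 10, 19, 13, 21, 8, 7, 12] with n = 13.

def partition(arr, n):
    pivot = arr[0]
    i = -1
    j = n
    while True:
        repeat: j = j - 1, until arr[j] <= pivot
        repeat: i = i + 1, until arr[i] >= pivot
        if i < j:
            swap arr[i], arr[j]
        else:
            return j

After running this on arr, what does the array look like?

[7, 6, 5, 4, 8, 16, 10, 19, 13, 21, 22, 9, 12]

pivot=9
j stops at 11 (7), i stops at 0 (9); swap ⇒ [7, 6, 5, 4, 22, 16, 10, 19, 13, 21, 8, 9, 12]
j stops at 10 (8), i stops at 4 (22); swap ⇒ [7, 6, 5, 4, 8, 16, 10, 19, 13, 21, 22, 9, 12]
j stops at 4, i stops at 5; i≥j ⇒ return 4. arr=[7, 6, 5, 4, 8, 16, 10, 19, 13, 21, 22, 9, 12]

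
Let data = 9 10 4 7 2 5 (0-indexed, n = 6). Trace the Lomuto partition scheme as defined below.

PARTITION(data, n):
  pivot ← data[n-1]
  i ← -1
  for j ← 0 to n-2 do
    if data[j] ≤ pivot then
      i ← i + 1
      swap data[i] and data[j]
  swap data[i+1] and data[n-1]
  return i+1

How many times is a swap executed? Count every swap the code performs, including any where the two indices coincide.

pivot=5, i=-1
j=0: 9>5, skip
j=1: 10>5, skip
j=2: 4≤5, i=0, swap(0,2) ⇒ 4 10 9 7 2 5
j=3: 7>5, skip
j=4: 2≤5, i=1, swap(1,4) ⇒ 4 2 9 7 10 5
swap(2,5) ⇒ 4 2 5 7 10 9; return 2

3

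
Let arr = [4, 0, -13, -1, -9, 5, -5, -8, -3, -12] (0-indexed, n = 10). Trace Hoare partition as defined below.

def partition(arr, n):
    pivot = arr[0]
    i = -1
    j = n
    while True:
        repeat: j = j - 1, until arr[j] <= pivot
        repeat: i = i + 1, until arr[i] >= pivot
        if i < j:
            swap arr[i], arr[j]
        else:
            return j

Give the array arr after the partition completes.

[-12, 0, -13, -1, -9, -3, -5, -8, 5, 4]

pivot = arr[0] = 4; i = -1, j = 10
j→9 (arr[9]=-12≤4), i→0 (arr[0]=4≥4); i<j, swap → [-12, 0, -13, -1, -9, 5, -5, -8, -3, 4]
j→8 (arr[8]=-3≤4), i→5 (arr[5]=5≥4); i<j, swap → [-12, 0, -13, -1, -9, -3, -5, -8, 5, 4]
j→7, i→8; i≥j, return j=7. arr = [-12, 0, -13, -1, -9, -3, -5, -8, 5, 4]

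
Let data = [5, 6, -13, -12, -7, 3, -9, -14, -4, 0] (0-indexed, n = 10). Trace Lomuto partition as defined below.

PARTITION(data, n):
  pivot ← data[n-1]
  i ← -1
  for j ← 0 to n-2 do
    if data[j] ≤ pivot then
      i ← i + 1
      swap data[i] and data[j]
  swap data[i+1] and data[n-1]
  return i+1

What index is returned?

pivot = data[9] = 0; i = -1
j=0: data[0]=5 > 0 → no swap
j=1: data[1]=6 > 0 → no swap
j=2: data[2]=-13 ≤ 0 → i=0, swap data[0],data[2] → [-13, 6, 5, -12, -7, 3, -9, -14, -4, 0]
j=3: data[3]=-12 ≤ 0 → i=1, swap data[1],data[3] → [-13, -12, 5, 6, -7, 3, -9, -14, -4, 0]
j=4: data[4]=-7 ≤ 0 → i=2, swap data[2],data[4] → [-13, -12, -7, 6, 5, 3, -9, -14, -4, 0]
j=5: data[5]=3 > 0 → no swap
j=6: data[6]=-9 ≤ 0 → i=3, swap data[3],data[6] → [-13, -12, -7, -9, 5, 3, 6, -14, -4, 0]
j=7: data[7]=-14 ≤ 0 → i=4, swap data[4],data[7] → [-13, -12, -7, -9, -14, 3, 6, 5, -4, 0]
j=8: data[8]=-4 ≤ 0 → i=5, swap data[5],data[8] → [-13, -12, -7, -9, -14, -4, 6, 5, 3, 0]
final swap data[6],data[9] → [-13, -12, -7, -9, -14, -4, 0, 5, 3, 6]; return 6

6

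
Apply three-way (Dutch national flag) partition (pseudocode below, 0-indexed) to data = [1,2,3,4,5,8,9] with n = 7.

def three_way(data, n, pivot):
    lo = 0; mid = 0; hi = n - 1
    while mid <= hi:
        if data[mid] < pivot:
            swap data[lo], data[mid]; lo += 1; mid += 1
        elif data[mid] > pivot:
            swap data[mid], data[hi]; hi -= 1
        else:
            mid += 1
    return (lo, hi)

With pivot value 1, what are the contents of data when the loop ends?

lo=0 mid=0 hi=6
1=1: mid=1
2>1: swap(1,6), hi=5 ⇒ [1,9,3,4,5,8,2]
9>1: swap(1,5), hi=4 ⇒ [1,8,3,4,5,9,2]
8>1: swap(1,4), hi=3 ⇒ [1,5,3,4,8,9,2]
5>1: swap(1,3), hi=2 ⇒ [1,4,3,5,8,9,2]
4>1: swap(1,2), hi=1 ⇒ [1,3,4,5,8,9,2]
3>1: swap(1,1), hi=0 ⇒ [1,3,4,5,8,9,2]
done. lo=0 hi=0; data=[1,3,4,5,8,9,2]

[1,3,4,5,8,9,2]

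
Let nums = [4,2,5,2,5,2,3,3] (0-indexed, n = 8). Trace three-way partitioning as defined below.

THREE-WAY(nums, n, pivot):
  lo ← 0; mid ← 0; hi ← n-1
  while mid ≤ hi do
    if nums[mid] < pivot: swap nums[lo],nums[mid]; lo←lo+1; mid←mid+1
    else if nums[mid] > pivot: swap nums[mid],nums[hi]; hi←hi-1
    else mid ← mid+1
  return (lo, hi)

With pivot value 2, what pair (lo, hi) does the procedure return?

(0, 2)

pivot = 2; lo=0, mid=0, hi=7
nums[mid]=4>2: swap nums[0],nums[7]; hi=6 → [3,2,5,2,5,2,3,4]
nums[mid]=3>2: swap nums[0],nums[6]; hi=5 → [3,2,5,2,5,2,3,4]
nums[mid]=3>2: swap nums[0],nums[5]; hi=4 → [2,2,5,2,5,3,3,4]
nums[mid]=2=2: mid=1
nums[mid]=2=2: mid=2
nums[mid]=5>2: swap nums[2],nums[4]; hi=3 → [2,2,5,2,5,3,3,4]
nums[mid]=5>2: swap nums[2],nums[3]; hi=2 → [2,2,2,5,5,3,3,4]
nums[mid]=2=2: mid=3
end: lo=0, hi=2; nums = [2,2,2,5,5,3,3,4]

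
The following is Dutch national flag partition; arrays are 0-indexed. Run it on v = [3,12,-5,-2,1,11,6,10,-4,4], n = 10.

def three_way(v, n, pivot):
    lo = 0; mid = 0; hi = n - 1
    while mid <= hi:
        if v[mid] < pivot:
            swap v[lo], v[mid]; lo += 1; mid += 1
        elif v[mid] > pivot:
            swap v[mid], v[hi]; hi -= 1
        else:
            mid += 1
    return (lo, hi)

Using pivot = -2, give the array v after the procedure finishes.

pivot = -2; lo=0, mid=0, hi=9
v[mid]=3>-2: swap v[0],v[9]; hi=8 → [4,12,-5,-2,1,11,6,10,-4,3]
v[mid]=4>-2: swap v[0],v[8]; hi=7 → [-4,12,-5,-2,1,11,6,10,4,3]
v[mid]=-4<-2: swap v[0],v[0]; lo=1,mid=1 → [-4,12,-5,-2,1,11,6,10,4,3]
v[mid]=12>-2: swap v[1],v[7]; hi=6 → [-4,10,-5,-2,1,11,6,12,4,3]
v[mid]=10>-2: swap v[1],v[6]; hi=5 → [-4,6,-5,-2,1,11,10,12,4,3]
v[mid]=6>-2: swap v[1],v[5]; hi=4 → [-4,11,-5,-2,1,6,10,12,4,3]
v[mid]=11>-2: swap v[1],v[4]; hi=3 → [-4,1,-5,-2,11,6,10,12,4,3]
v[mid]=1>-2: swap v[1],v[3]; hi=2 → [-4,-2,-5,1,11,6,10,12,4,3]
v[mid]=-2=-2: mid=2
v[mid]=-5<-2: swap v[1],v[2]; lo=2,mid=3 → [-4,-5,-2,1,11,6,10,12,4,3]
end: lo=2, hi=2; v = [-4,-5,-2,1,11,6,10,12,4,3]

[-4,-5,-2,1,11,6,10,12,4,3]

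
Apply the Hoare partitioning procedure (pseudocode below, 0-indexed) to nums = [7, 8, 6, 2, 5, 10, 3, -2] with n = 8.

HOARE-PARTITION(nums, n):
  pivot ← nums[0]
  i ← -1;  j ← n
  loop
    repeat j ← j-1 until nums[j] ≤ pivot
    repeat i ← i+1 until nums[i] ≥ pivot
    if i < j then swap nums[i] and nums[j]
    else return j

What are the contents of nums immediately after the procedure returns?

pivot = nums[0] = 7; i = -1, j = 8
j→7 (nums[7]=-2≤7), i→0 (nums[0]=7≥7); i<j, swap → [-2, 8, 6, 2, 5, 10, 3, 7]
j→6 (nums[6]=3≤7), i→1 (nums[1]=8≥7); i<j, swap → [-2, 3, 6, 2, 5, 10, 8, 7]
j→4, i→5; i≥j, return j=4. nums = [-2, 3, 6, 2, 5, 10, 8, 7]

[-2, 3, 6, 2, 5, 10, 8, 7]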